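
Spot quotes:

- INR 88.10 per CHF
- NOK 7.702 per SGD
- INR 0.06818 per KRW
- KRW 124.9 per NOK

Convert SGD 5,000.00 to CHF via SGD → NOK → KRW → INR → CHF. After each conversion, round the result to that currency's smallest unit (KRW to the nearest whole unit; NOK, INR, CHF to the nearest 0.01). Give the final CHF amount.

CHF 3,722.35

SGD 5,000.00 × 7.702 = NOK 38,510.00
NOK 38,510.00 × 124.9 = KRW 4,809,899
KRW 4,809,899 × 0.06818 = INR 327,938.91
INR 327,938.91 ÷ 88.10 = CHF 3,722.35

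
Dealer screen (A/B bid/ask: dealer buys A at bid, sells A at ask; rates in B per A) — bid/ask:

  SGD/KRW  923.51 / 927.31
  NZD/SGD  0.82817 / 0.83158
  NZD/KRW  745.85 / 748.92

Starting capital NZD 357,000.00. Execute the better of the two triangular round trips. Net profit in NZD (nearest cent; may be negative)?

Best loop NZD → SGD → KRW → NZD:
NZD 357,000.00 × 0.82817 (sell NZD at bid) = SGD 295,656.69
SGD 295,656.69 × 923.51 (sell SGD at bid) = KRW 273,041,910
KRW 273,041,910 ÷ 748.92 (buy NZD at ask) = NZD 364,580.88

Net profit: NZD 7,580.88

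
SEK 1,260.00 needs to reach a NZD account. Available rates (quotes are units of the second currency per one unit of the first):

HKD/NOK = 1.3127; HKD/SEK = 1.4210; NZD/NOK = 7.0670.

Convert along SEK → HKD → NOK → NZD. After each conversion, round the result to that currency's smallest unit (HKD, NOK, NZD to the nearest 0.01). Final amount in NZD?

SEK 1,260.00 ÷ 1.4210 = HKD 886.70
HKD 886.70 × 1.3127 = NOK 1,163.97
NOK 1,163.97 ÷ 7.0670 = NZD 164.70

NZD 164.70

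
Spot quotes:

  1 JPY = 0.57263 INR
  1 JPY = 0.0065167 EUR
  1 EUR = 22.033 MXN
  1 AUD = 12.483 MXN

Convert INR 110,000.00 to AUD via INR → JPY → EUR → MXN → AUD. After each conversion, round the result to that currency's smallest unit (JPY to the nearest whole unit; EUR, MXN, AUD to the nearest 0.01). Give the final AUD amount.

AUD 2,209.53

INR 110,000.00 ÷ 0.57263 = JPY 192,096
JPY 192,096 × 0.0065167 = EUR 1,251.83
EUR 1,251.83 × 22.033 = MXN 27,581.57
MXN 27,581.57 ÷ 12.483 = AUD 2,209.53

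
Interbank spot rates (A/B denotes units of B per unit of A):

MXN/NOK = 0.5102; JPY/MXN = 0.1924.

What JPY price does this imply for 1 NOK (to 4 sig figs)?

NOK/JPY = 10.19

1 NOK ÷ 0.5102 = 1.96002 MXN
1.96002 MXN ÷ 0.1924 = 10.1872 JPY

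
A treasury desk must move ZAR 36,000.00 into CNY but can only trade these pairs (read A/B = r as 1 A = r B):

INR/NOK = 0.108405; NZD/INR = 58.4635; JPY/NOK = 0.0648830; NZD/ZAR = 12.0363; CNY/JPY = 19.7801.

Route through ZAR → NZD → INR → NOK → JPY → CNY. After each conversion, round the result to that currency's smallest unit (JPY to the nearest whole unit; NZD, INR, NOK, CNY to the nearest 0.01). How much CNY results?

CNY 14,770.10

ZAR 36,000.00 ÷ 12.0363 = NZD 2,990.95
NZD 2,990.95 × 58.4635 = INR 174,861.41
INR 174,861.41 × 0.108405 = NOK 18,955.85
NOK 18,955.85 ÷ 0.0648830 = JPY 292,154
JPY 292,154 ÷ 19.7801 = CNY 14,770.10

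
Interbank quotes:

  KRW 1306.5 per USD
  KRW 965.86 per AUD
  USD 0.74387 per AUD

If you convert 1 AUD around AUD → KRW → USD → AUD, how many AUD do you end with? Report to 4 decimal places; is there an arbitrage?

0.9938 (arbitrage exists)

Around AUD → KRW → USD → AUD: 1 × 965.86 ÷ 1306.5 ÷ 0.74387 = 0.993820
Product < 1; profitable direction is AUD → USD → KRW → AUD.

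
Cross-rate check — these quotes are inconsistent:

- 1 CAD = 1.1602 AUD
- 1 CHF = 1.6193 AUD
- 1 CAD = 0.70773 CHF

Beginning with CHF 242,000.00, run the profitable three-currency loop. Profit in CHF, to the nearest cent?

Profitable loop is CHF → CAD → AUD → CHF:
CHF 242,000.00 ÷ 0.70773 = CAD 341,938.31
CAD 341,938.31 × 1.1602 = AUD 396,716.83
AUD 396,716.83 ÷ 1.6193 = CHF 244,992.79
Profit = CHF 244,992.79 − CHF 242,000.00

Profit: CHF 2,992.79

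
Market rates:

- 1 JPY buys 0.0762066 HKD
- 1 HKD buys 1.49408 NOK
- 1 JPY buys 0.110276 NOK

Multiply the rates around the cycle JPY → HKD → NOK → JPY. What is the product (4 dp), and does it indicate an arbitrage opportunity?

1.0325 (arbitrage exists)

Around JPY → HKD → NOK → JPY: 1 × 0.0762066 × 1.49408 ÷ 0.110276 = 1.032489
Product > 1; profitable direction is JPY → HKD → NOK → JPY.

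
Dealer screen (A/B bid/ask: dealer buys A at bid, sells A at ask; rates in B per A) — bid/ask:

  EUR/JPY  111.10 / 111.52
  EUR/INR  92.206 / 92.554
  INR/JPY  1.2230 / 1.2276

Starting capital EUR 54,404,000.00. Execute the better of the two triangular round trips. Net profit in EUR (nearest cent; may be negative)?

Best loop EUR → INR → JPY → EUR:
EUR 54,404,000.00 × 92.206 (sell EUR at bid) = INR 5,016,375,224.00
INR 5,016,375,224.00 × 1.2230 (sell INR at bid) = JPY 6,135,026,899
JPY 6,135,026,899 ÷ 111.52 (buy EUR at ask) = EUR 55,012,795.00

Net profit: EUR 608,795.00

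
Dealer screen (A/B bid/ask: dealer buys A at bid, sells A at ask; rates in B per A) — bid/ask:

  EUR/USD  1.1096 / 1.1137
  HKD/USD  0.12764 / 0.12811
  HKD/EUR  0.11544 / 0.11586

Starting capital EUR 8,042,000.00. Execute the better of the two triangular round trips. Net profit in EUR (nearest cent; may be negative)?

Best loop EUR → USD → HKD → EUR:
EUR 8,042,000.00 × 1.1096 (sell EUR at bid) = USD 8,923,403.20
USD 8,923,403.20 ÷ 0.12811 (buy HKD at ask) = HKD 69,654,228.40
HKD 69,654,228.40 × 0.11544 (sell HKD at bid) = EUR 8,040,884.13

Net result: EUR -1,115.87 (no profitable arbitrage after spreads)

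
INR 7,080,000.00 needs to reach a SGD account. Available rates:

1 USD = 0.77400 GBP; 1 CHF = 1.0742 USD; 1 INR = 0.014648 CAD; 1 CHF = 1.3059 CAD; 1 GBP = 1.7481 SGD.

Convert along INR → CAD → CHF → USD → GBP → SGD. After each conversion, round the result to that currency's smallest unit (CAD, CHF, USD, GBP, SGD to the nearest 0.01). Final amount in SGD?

INR 7,080,000.00 × 0.014648 = CAD 103,707.84
CAD 103,707.84 ÷ 1.3059 = CHF 79,414.84
CHF 79,414.84 × 1.0742 = USD 85,307.42
USD 85,307.42 × 0.77400 = GBP 66,027.94
GBP 66,027.94 × 1.7481 = SGD 115,423.44

SGD 115,423.44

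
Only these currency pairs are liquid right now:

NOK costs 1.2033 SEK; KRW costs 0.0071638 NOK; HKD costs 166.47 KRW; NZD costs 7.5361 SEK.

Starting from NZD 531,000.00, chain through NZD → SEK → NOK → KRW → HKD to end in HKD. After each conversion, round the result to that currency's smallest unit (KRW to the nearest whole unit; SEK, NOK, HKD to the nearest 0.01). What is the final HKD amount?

HKD 2,788,610.28

NZD 531,000.00 × 7.5361 = SEK 4,001,669.10
SEK 4,001,669.10 ÷ 1.2033 = NOK 3,325,578.91
NOK 3,325,578.91 ÷ 0.0071638 = KRW 464,219,954
KRW 464,219,954 ÷ 166.47 = HKD 2,788,610.28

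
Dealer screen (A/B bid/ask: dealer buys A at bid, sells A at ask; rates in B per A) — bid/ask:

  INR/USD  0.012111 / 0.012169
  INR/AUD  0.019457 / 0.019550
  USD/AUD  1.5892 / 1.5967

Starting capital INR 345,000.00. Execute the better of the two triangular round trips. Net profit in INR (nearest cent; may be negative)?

Net profit: INR 475.11

Best loop INR → AUD → USD → INR:
INR 345,000.00 × 0.019457 (sell INR at bid) = AUD 6,712.66
AUD 6,712.66 ÷ 1.5967 (buy USD at ask) = USD 4,204.09
USD 4,204.09 ÷ 0.012169 (buy INR at ask) = INR 345,475.11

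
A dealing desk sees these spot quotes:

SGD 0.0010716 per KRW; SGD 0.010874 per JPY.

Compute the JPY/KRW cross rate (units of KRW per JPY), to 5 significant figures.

JPY/KRW = 10.147

1 JPY × 0.010874 = 0.010874 SGD
0.010874 SGD ÷ 0.0010716 = 10.1474 KRW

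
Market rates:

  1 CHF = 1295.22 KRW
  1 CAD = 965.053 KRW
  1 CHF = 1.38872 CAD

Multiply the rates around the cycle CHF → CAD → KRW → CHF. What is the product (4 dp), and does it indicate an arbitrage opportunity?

Around CHF → CAD → KRW → CHF: 1 × 1.38872 × 965.053 ÷ 1295.22 = 1.034719
Product > 1; profitable direction is CHF → CAD → KRW → CHF.

1.0347 (arbitrage exists)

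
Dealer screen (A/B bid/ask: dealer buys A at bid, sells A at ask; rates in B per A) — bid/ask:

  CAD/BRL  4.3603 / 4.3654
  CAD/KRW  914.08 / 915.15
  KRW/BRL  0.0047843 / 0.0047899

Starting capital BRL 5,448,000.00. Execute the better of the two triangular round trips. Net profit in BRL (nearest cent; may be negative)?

Net profit: BRL 9,775.48

Best loop BRL → CAD → KRW → BRL:
BRL 5,448,000.00 ÷ 4.3654 (buy CAD at ask) = CAD 1,247,995.60
CAD 1,247,995.60 × 914.08 (sell CAD at bid) = KRW 1,140,767,820
KRW 1,140,767,820 × 0.0047843 (sell KRW at bid) = BRL 5,457,775.48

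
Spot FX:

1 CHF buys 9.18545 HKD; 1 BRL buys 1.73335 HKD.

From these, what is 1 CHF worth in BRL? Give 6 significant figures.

1 CHF × 9.18545 = 9.18545 HKD
9.18545 HKD ÷ 1.73335 = 5.29925 BRL

CHF/BRL = 5.29925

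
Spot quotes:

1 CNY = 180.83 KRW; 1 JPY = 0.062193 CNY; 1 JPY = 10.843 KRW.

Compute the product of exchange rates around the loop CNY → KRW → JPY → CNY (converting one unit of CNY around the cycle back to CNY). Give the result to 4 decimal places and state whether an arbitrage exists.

1.0372 (arbitrage exists)

Around CNY → KRW → JPY → CNY: 1 × 180.83 ÷ 10.843 × 0.062193 = 1.037200
Product > 1; profitable direction is CNY → KRW → JPY → CNY.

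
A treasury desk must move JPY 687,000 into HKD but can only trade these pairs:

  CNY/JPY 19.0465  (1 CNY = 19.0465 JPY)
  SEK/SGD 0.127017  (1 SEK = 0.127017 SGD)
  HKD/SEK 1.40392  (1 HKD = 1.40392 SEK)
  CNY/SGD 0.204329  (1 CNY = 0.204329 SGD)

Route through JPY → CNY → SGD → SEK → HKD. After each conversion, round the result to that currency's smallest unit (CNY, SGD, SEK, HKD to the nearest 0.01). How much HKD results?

JPY 687,000 ÷ 19.0465 = CNY 36,069.62
CNY 36,069.62 × 0.204329 = SGD 7,370.07
SGD 7,370.07 ÷ 0.127017 = SEK 58,024.28
SEK 58,024.28 ÷ 1.40392 = HKD 41,330.19

HKD 41,330.19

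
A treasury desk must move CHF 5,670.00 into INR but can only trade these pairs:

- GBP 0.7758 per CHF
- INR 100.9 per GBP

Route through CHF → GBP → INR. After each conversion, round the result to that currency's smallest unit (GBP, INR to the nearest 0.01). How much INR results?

CHF 5,670.00 × 0.7758 = GBP 4,398.79
GBP 4,398.79 × 100.9 = INR 443,837.91

INR 443,837.91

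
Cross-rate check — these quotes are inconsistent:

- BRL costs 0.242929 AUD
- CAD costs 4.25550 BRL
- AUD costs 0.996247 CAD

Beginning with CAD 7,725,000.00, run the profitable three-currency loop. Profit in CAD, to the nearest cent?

Profit: CAD 231,012.78

Profitable loop is CAD → BRL → AUD → CAD:
CAD 7,725,000.00 × 4.25550 = BRL 32,873,737.50
BRL 32,873,737.50 × 0.242929 = AUD 7,985,984.18
AUD 7,985,984.18 × 0.996247 = CAD 7,956,012.78
Profit = CAD 7,956,012.78 − CAD 7,725,000.00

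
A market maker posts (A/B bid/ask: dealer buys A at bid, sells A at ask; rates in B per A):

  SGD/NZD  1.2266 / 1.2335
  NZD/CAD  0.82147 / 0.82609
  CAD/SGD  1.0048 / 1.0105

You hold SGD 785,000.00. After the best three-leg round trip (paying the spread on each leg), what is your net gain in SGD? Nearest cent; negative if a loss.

Net profit: SGD 9,774.55

Best loop SGD → NZD → CAD → SGD:
SGD 785,000.00 × 1.2266 (sell SGD at bid) = NZD 962,881.00
NZD 962,881.00 × 0.82147 (sell NZD at bid) = CAD 790,977.86
CAD 790,977.86 × 1.0048 (sell CAD at bid) = SGD 794,774.55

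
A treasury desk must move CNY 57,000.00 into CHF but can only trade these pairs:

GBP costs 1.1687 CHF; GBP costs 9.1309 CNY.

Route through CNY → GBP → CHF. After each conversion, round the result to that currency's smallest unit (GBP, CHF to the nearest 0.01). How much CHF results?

CHF 7,295.66

CNY 57,000.00 ÷ 9.1309 = GBP 6,242.54
GBP 6,242.54 × 1.1687 = CHF 7,295.66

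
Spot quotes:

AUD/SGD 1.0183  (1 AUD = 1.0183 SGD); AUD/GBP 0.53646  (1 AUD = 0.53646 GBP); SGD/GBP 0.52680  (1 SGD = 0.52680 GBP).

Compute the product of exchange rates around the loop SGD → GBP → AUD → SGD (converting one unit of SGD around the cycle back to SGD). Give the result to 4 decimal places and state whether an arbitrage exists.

1.0000 (no arbitrage)

Around SGD → GBP → AUD → SGD: 1 × 0.52680 ÷ 0.53646 × 1.0183 = 0.999964
Product ≈ 1 (deviation 0.004%, within rounding noise).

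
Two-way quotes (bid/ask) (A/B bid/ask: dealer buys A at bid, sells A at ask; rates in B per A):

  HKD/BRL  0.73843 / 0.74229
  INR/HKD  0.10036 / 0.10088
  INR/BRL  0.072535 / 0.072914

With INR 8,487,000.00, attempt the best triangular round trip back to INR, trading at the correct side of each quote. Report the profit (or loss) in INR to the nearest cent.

Net profit: INR 139,075.66

Best loop INR → HKD → BRL → INR:
INR 8,487,000.00 × 0.10036 (sell INR at bid) = HKD 851,755.32
HKD 851,755.32 × 0.73843 (sell HKD at bid) = BRL 628,961.68
BRL 628,961.68 ÷ 0.072914 (buy INR at ask) = INR 8,626,075.66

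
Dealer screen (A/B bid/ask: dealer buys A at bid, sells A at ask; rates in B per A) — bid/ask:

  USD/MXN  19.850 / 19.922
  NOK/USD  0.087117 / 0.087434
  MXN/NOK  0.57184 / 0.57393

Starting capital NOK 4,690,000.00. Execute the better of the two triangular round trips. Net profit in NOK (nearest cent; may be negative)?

Net profit: NOK 1,380.23

Best loop NOK → MXN → USD → NOK:
NOK 4,690,000.00 ÷ 0.57393 (buy MXN at ask) = MXN 8,171,728.26
MXN 8,171,728.26 ÷ 19.922 (buy USD at ask) = USD 410,186.14
USD 410,186.14 ÷ 0.087434 (buy NOK at ask) = NOK 4,691,380.23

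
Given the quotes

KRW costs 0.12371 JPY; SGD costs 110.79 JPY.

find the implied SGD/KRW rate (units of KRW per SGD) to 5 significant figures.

SGD/KRW = 895.56

1 SGD × 110.79 = 110.79 JPY
110.79 JPY ÷ 0.12371 = 895.562 KRW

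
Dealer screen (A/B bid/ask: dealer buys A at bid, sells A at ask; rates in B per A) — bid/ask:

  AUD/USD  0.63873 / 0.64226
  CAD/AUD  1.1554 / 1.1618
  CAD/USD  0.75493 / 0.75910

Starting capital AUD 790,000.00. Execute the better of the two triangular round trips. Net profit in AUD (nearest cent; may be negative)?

Net profit: AUD 9,266.35

Best loop AUD → CAD → USD → AUD:
AUD 790,000.00 ÷ 1.1618 (buy CAD at ask) = CAD 679,979.34
CAD 679,979.34 × 0.75493 (sell CAD at bid) = USD 513,336.80
USD 513,336.80 ÷ 0.64226 (buy AUD at ask) = AUD 799,266.35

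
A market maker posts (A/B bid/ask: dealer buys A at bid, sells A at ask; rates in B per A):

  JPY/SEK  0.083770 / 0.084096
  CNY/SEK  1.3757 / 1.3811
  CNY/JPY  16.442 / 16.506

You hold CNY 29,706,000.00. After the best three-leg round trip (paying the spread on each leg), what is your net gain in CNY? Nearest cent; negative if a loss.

Net result: CNY -80,737.26 (no profitable arbitrage after spreads)

Best loop CNY → JPY → SEK → CNY:
CNY 29,706,000.00 × 16.442 (sell CNY at bid) = JPY 488,426,052
JPY 488,426,052 × 0.083770 (sell JPY at bid) = SEK 40,915,450.38
SEK 40,915,450.38 ÷ 1.3811 (buy CNY at ask) = CNY 29,625,262.74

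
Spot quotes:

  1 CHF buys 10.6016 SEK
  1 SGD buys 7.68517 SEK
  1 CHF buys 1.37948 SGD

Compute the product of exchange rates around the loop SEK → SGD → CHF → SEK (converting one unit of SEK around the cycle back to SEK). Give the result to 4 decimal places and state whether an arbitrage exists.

Around SEK → SGD → CHF → SEK: 1 ÷ 7.68517 ÷ 1.37948 × 10.6016 = 1.000006
Product ≈ 1 (deviation 0.001%, within rounding noise).

1.0000 (no arbitrage)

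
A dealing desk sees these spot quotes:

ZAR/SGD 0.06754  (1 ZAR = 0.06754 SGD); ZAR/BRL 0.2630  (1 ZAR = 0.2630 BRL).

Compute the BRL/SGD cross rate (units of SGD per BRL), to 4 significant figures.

1 BRL ÷ 0.2630 = 3.80228 ZAR
3.80228 ZAR × 0.06754 = 0.256806 SGD

BRL/SGD = 0.2568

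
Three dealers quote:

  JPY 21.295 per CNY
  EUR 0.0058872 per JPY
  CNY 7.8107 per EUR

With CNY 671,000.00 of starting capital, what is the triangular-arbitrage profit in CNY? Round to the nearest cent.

Profit: CNY 14,245.40

Profitable loop is CNY → EUR → JPY → CNY:
CNY 671,000.00 ÷ 7.8107 = EUR 85,907.79
EUR 85,907.79 ÷ 0.0058872 = JPY 14,592,301
JPY 14,592,301 ÷ 21.295 = CNY 685,245.40
Profit = CNY 685,245.40 − CNY 671,000.00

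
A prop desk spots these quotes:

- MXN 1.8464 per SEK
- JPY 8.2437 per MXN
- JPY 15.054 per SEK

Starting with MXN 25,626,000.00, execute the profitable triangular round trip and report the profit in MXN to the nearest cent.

Profit: MXN 284,564.83

Profitable loop is MXN → JPY → SEK → MXN:
MXN 25,626,000.00 × 8.2437 = JPY 211,253,056
JPY 211,253,056 ÷ 15.054 = SEK 14,033,018.21
SEK 14,033,018.21 × 1.8464 = MXN 25,910,564.83
Profit = MXN 25,910,564.83 − MXN 25,626,000.00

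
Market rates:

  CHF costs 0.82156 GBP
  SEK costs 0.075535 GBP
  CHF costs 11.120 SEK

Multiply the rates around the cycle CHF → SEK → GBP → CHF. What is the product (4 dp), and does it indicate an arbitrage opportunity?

Around CHF → SEK → GBP → CHF: 1 × 11.120 × 0.075535 ÷ 0.82156 = 1.022383
Product > 1; profitable direction is CHF → SEK → GBP → CHF.

1.0224 (arbitrage exists)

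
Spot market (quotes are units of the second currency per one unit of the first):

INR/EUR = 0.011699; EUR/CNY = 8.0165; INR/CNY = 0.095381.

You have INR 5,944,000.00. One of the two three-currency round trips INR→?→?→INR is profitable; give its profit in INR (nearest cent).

Profitable loop is INR → CNY → EUR → INR:
INR 5,944,000.00 × 0.095381 = CNY 566,944.66
CNY 566,944.66 ÷ 8.0165 = EUR 70,722.22
EUR 70,722.22 ÷ 0.011699 = INR 6,045,150.73
Profit = INR 6,045,150.73 − INR 5,944,000.00

Profit: INR 101,150.73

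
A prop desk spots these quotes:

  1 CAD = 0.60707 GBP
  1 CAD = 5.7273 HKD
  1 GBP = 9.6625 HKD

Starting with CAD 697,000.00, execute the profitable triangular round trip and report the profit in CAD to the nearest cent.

Profit: CAD 16,856.84

Profitable loop is CAD → GBP → HKD → CAD:
CAD 697,000.00 × 0.60707 = GBP 423,127.79
GBP 423,127.79 × 9.6625 = HKD 4,088,472.27
HKD 4,088,472.27 ÷ 5.7273 = CAD 713,856.84
Profit = CAD 713,856.84 − CAD 697,000.00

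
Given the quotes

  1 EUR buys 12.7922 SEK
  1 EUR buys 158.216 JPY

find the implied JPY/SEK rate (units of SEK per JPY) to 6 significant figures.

1 JPY ÷ 158.216 = 0.00632047 EUR
0.00632047 EUR × 12.7922 = 0.0808528 SEK

JPY/SEK = 0.0808528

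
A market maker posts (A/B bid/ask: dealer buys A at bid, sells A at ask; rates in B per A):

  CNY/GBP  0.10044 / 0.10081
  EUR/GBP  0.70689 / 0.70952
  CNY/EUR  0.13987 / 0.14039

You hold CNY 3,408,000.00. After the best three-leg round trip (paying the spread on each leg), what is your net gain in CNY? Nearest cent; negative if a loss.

Best loop CNY → GBP → EUR → CNY:
CNY 3,408,000.00 × 0.10044 (sell CNY at bid) = GBP 342,299.52
GBP 342,299.52 ÷ 0.70952 (buy EUR at ask) = EUR 482,438.16
EUR 482,438.16 ÷ 0.14039 (buy CNY at ask) = CNY 3,436,413.96

Net profit: CNY 28,413.96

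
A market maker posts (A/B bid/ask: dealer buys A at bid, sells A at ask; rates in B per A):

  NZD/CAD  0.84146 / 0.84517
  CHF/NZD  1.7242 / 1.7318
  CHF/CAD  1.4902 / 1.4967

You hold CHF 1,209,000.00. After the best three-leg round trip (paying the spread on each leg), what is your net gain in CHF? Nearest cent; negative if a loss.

Net profit: CHF 21,917.80

Best loop CHF → CAD → NZD → CHF:
CHF 1,209,000.00 × 1.4902 (sell CHF at bid) = CAD 1,801,651.80
CAD 1,801,651.80 ÷ 0.84517 (buy NZD at ask) = NZD 2,131,703.44
NZD 2,131,703.44 ÷ 1.7318 (buy CHF at ask) = CHF 1,230,917.80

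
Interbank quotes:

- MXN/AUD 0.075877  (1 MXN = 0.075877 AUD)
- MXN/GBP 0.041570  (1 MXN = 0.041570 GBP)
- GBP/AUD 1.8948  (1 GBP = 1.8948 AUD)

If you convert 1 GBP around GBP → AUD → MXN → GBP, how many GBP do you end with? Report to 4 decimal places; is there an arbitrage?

Around GBP → AUD → MXN → GBP: 1 × 1.8948 ÷ 0.075877 × 0.041570 = 1.038086
Product > 1; profitable direction is GBP → AUD → MXN → GBP.

1.0381 (arbitrage exists)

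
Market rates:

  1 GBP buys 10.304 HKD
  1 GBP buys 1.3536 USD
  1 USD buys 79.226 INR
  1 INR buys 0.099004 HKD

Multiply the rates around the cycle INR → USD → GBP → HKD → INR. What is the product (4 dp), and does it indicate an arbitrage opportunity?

0.9705 (arbitrage exists)

Around INR → USD → GBP → HKD → INR: 1 ÷ 79.226 ÷ 1.3536 × 10.304 ÷ 0.099004 = 0.970499
Product < 1; profitable direction is INR → HKD → GBP → USD → INR.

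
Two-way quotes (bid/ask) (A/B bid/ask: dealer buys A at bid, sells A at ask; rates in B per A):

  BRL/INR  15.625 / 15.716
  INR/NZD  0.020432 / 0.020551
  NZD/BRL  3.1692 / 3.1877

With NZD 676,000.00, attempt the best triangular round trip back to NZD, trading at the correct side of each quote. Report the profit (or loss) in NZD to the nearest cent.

Best loop NZD → BRL → INR → NZD:
NZD 676,000.00 × 3.1692 (sell NZD at bid) = BRL 2,142,379.20
BRL 2,142,379.20 × 15.625 (sell BRL at bid) = INR 33,474,675.00
INR 33,474,675.00 × 0.020432 (sell INR at bid) = NZD 683,954.56

Net profit: NZD 7,954.56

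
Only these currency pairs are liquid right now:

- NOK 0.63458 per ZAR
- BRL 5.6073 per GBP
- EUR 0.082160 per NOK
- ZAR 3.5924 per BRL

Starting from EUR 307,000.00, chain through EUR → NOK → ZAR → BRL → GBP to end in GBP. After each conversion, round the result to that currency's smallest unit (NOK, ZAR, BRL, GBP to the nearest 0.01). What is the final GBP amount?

EUR 307,000.00 ÷ 0.082160 = NOK 3,736,611.49
NOK 3,736,611.49 ÷ 0.63458 = ZAR 5,888,322.18
ZAR 5,888,322.18 ÷ 3.5924 = BRL 1,639,105.38
BRL 1,639,105.38 ÷ 5.6073 = GBP 292,316.33

GBP 292,316.33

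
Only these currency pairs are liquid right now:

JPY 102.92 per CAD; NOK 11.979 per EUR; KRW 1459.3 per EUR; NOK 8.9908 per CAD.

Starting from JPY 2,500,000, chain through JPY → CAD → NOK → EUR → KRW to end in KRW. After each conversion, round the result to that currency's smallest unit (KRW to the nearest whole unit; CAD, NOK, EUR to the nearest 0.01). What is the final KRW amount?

JPY 2,500,000 ÷ 102.92 = CAD 24,290.71
CAD 24,290.71 × 8.9908 = NOK 218,392.92
NOK 218,392.92 ÷ 11.979 = EUR 18,231.31
EUR 18,231.31 × 1459.3 = KRW 26,604,951

KRW 26,604,951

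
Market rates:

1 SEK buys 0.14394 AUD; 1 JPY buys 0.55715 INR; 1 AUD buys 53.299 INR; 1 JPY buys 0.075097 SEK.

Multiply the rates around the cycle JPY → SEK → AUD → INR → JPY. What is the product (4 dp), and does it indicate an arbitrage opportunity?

Around JPY → SEK → AUD → INR → JPY: 1 × 0.075097 × 0.14394 × 53.299 ÷ 0.55715 = 1.034073
Product > 1; profitable direction is JPY → SEK → AUD → INR → JPY.

1.0341 (arbitrage exists)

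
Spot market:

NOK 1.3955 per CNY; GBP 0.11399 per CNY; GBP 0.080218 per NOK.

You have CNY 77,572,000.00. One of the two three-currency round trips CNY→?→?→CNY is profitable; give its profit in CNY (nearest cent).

Profitable loop is CNY → GBP → NOK → CNY:
CNY 77,572,000.00 × 0.11399 = GBP 8,842,432.28
GBP 8,842,432.28 ÷ 0.080218 = NOK 110,230,026.68
NOK 110,230,026.68 ÷ 1.3955 = CNY 78,989,628.58
Profit = CNY 78,989,628.58 − CNY 77,572,000.00

Profit: CNY 1,417,628.58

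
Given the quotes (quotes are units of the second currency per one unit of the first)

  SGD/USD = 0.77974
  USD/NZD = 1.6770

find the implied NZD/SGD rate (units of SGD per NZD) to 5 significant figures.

1 NZD ÷ 1.6770 = 0.596303 USD
0.596303 USD ÷ 0.77974 = 0.764746 SGD

NZD/SGD = 0.76475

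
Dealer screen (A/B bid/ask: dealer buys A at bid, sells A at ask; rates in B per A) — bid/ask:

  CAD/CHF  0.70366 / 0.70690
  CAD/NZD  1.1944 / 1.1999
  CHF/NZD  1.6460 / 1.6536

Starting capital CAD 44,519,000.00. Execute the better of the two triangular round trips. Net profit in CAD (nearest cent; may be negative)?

Best loop CAD → NZD → CHF → CAD:
CAD 44,519,000.00 × 1.1944 (sell CAD at bid) = NZD 53,173,493.60
NZD 53,173,493.60 ÷ 1.6536 (buy CHF at ask) = CHF 32,156,200.77
CHF 32,156,200.77 ÷ 0.70690 (buy CAD at ask) = CAD 45,489,037.73

Net profit: CAD 970,037.73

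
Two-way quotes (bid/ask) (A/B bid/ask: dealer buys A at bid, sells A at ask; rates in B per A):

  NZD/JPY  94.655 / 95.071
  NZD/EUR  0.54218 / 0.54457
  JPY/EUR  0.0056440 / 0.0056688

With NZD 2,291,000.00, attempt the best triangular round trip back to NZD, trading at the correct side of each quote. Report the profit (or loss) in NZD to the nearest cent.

Best loop NZD → EUR → JPY → NZD:
NZD 2,291,000.00 × 0.54218 (sell NZD at bid) = EUR 1,242,134.38
EUR 1,242,134.38 ÷ 0.0056688 (buy JPY at ask) = JPY 219,117,693
JPY 219,117,693 ÷ 95.071 (buy NZD at ask) = NZD 2,304,779.52

Net profit: NZD 13,779.52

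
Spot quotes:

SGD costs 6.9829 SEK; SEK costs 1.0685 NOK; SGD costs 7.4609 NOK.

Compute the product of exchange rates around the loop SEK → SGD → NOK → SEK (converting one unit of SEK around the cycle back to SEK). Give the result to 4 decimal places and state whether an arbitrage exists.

1.0000 (no arbitrage)

Around SEK → SGD → NOK → SEK: 1 ÷ 6.9829 × 7.4609 ÷ 1.0685 = 0.999956
Product ≈ 1 (deviation 0.004%, within rounding noise).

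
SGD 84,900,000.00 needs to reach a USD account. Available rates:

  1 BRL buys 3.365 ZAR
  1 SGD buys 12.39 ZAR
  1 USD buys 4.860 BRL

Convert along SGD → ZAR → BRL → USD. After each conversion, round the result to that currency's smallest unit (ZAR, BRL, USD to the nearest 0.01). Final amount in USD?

SGD 84,900,000.00 × 12.39 = ZAR 1,051,911,000.00
ZAR 1,051,911,000.00 ÷ 3.365 = BRL 312,603,566.12
BRL 312,603,566.12 ÷ 4.860 = USD 64,321,721.42

USD 64,321,721.42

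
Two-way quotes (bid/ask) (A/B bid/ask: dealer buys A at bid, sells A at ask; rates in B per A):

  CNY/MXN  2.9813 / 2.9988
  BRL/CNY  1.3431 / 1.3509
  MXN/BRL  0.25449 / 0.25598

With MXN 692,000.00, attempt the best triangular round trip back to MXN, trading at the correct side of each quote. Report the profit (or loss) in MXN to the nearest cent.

Net profit: MXN 13,165.16

Best loop MXN → BRL → CNY → MXN:
MXN 692,000.00 × 0.25449 (sell MXN at bid) = BRL 176,107.08
BRL 176,107.08 × 1.3431 (sell BRL at bid) = CNY 236,529.42
CNY 236,529.42 × 2.9813 (sell CNY at bid) = MXN 705,165.16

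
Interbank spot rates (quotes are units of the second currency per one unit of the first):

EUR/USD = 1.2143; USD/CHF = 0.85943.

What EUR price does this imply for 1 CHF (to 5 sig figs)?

1 CHF ÷ 0.85943 = 1.16356 USD
1.16356 USD ÷ 1.2143 = 0.958216 EUR

CHF/EUR = 0.95822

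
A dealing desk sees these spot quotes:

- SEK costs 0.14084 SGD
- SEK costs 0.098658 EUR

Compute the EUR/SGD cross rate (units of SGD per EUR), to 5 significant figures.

1 EUR ÷ 0.098658 = 10.136 SEK
10.136 SEK × 0.14084 = 1.42756 SGD

EUR/SGD = 1.4276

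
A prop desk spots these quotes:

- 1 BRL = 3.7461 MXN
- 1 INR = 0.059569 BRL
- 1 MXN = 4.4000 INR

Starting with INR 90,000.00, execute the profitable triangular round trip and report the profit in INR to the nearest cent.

Profit: INR 1,662.17

Profitable loop is INR → MXN → BRL → INR:
INR 90,000.00 ÷ 4.4000 = MXN 20,454.55
MXN 20,454.55 ÷ 3.7461 = BRL 5,460.22
BRL 5,460.22 ÷ 0.059569 = INR 91,662.17
Profit = INR 91,662.17 − INR 90,000.00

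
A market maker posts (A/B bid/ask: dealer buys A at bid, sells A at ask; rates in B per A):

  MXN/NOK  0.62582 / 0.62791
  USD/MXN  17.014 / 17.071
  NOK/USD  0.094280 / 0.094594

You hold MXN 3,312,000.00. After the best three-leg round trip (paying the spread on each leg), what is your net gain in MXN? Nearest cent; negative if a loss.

Best loop MXN → NOK → USD → MXN:
MXN 3,312,000.00 × 0.62582 (sell MXN at bid) = NOK 2,072,715.84
NOK 2,072,715.84 × 0.094280 (sell NOK at bid) = USD 195,415.65
USD 195,415.65 × 17.014 (sell USD at bid) = MXN 3,324,801.86

Net profit: MXN 12,801.86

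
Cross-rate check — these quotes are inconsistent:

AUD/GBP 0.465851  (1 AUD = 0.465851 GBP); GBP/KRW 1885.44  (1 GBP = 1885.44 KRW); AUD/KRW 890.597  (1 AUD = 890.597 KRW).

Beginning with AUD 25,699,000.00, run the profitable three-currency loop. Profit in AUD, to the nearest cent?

Profitable loop is AUD → KRW → GBP → AUD:
AUD 25,699,000.00 × 890.597 = KRW 22,887,452,303
KRW 22,887,452,303 ÷ 1885.44 = GBP 12,139,050.99
GBP 12,139,050.99 ÷ 0.465851 = AUD 26,057,797.43
Profit = AUD 26,057,797.43 − AUD 25,699,000.00

Profit: AUD 358,797.43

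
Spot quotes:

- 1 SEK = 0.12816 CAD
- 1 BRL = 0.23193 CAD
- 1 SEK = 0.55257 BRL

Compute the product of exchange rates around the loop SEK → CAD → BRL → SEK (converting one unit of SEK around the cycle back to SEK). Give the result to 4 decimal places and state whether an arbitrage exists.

Around SEK → CAD → BRL → SEK: 1 × 0.12816 ÷ 0.23193 ÷ 0.55257 = 1.000019
Product ≈ 1 (deviation 0.002%, within rounding noise).

1.0000 (no arbitrage)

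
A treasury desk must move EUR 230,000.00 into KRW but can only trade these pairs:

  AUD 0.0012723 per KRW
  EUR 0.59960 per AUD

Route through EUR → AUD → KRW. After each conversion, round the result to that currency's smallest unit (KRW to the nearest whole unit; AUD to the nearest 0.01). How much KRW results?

KRW 301,492,620

EUR 230,000.00 ÷ 0.59960 = AUD 383,589.06
AUD 383,589.06 ÷ 0.0012723 = KRW 301,492,620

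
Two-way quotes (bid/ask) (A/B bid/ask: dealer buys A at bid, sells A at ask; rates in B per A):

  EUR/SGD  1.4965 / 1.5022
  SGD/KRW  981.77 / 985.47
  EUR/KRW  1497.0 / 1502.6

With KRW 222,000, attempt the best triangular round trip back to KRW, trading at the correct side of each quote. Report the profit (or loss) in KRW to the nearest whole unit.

Best loop KRW → SGD → EUR → KRW:
KRW 222,000 ÷ 985.47 (buy SGD at ask) = SGD 225.27
SGD 225.27 ÷ 1.5022 (buy EUR at ask) = EUR 149.96
EUR 149.96 × 1497.0 (sell EUR at bid) = KRW 224,493

Net profit: KRW 2,493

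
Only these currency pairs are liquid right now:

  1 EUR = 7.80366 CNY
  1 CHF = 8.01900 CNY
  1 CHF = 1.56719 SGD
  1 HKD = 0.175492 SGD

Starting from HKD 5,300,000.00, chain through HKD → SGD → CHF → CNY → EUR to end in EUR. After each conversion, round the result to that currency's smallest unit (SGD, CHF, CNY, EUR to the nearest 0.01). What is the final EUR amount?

EUR 609,864.58

HKD 5,300,000.00 × 0.175492 = SGD 930,107.60
SGD 930,107.60 ÷ 1.56719 = CHF 593,487.45
CHF 593,487.45 × 8.01900 = CNY 4,759,175.86
CNY 4,759,175.86 ÷ 7.80366 = EUR 609,864.58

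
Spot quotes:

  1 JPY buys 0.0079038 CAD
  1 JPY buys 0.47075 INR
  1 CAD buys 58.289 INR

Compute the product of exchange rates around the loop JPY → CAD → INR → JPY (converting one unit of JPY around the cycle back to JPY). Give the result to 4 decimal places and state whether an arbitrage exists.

Around JPY → CAD → INR → JPY: 1 × 0.0079038 × 58.289 ÷ 0.47075 = 0.978661
Product < 1; profitable direction is JPY → INR → CAD → JPY.

0.9787 (arbitrage exists)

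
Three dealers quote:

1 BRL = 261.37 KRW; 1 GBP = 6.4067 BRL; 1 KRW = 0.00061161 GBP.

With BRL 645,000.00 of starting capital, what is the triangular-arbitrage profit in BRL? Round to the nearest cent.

Profitable loop is BRL → KRW → GBP → BRL:
BRL 645,000.00 × 261.37 = KRW 168,583,650
KRW 168,583,650 × 0.00061161 = GBP 103,107.45
GBP 103,107.45 × 6.4067 = BRL 660,578.48
Profit = BRL 660,578.48 − BRL 645,000.00

Profit: BRL 15,578.48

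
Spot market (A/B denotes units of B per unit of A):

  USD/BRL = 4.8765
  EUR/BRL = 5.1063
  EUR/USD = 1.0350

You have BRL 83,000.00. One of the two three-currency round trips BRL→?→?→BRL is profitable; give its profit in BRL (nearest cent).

Profit: BRL 972.26

Profitable loop is BRL → USD → EUR → BRL:
BRL 83,000.00 ÷ 4.8765 = USD 17,020.40
USD 17,020.40 ÷ 1.0350 = EUR 16,444.83
EUR 16,444.83 × 5.1063 = BRL 83,972.26
Profit = BRL 83,972.26 − BRL 83,000.00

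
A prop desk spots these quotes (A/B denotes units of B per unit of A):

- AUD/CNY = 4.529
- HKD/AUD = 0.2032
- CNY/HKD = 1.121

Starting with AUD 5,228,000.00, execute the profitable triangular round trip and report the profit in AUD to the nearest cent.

Profit: AUD 165,456.94

Profitable loop is AUD → CNY → HKD → AUD:
AUD 5,228,000.00 × 4.529 = CNY 23,677,612.00
CNY 23,677,612.00 × 1.121 = HKD 26,542,603.05
HKD 26,542,603.05 × 0.2032 = AUD 5,393,456.94
Profit = AUD 5,393,456.94 − AUD 5,228,000.00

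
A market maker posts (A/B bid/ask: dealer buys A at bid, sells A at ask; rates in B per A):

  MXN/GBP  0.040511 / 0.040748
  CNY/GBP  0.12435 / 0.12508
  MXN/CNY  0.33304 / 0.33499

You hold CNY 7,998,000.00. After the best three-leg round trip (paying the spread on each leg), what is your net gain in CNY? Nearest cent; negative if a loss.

Best loop CNY → GBP → MXN → CNY:
CNY 7,998,000.00 × 0.12435 (sell CNY at bid) = GBP 994,551.30
GBP 994,551.30 ÷ 0.040748 (buy MXN at ask) = MXN 24,407,364.78
MXN 24,407,364.78 × 0.33304 (sell MXN at bid) = CNY 8,128,628.77

Net profit: CNY 130,628.77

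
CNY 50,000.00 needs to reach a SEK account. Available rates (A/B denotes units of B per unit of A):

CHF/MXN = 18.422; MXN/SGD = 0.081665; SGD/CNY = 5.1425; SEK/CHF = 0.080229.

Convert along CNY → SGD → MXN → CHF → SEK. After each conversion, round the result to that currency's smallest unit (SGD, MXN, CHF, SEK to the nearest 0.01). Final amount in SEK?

CNY 50,000.00 ÷ 5.1425 = SGD 9,722.90
SGD 9,722.90 ÷ 0.081665 = MXN 119,058.35
MXN 119,058.35 ÷ 18.422 = CHF 6,462.84
CHF 6,462.84 ÷ 0.080229 = SEK 80,554.91

SEK 80,554.91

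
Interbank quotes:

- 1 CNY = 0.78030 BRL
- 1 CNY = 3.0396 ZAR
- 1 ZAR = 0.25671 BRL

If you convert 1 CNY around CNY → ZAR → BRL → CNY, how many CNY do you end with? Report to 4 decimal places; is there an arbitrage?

Around CNY → ZAR → BRL → CNY: 1 × 3.0396 × 0.25671 ÷ 0.78030 = 0.999995
Product ≈ 1 (deviation 0.001%, within rounding noise).

1.0000 (no arbitrage)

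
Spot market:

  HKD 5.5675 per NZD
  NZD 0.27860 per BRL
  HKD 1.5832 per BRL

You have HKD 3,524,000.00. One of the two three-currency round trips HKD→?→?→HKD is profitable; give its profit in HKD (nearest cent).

Profitable loop is HKD → NZD → BRL → HKD:
HKD 3,524,000.00 ÷ 5.5675 = NZD 632,959.14
NZD 632,959.14 ÷ 0.27860 = BRL 2,271,927.99
BRL 2,271,927.99 × 1.5832 = HKD 3,596,916.39
Profit = HKD 3,596,916.39 − HKD 3,524,000.00

Profit: HKD 72,916.39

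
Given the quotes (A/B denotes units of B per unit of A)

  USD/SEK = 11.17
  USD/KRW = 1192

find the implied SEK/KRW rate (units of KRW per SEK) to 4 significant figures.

SEK/KRW = 106.7

1 SEK ÷ 11.17 = 0.0895255 USD
0.0895255 USD × 1192 = 106.714 KRW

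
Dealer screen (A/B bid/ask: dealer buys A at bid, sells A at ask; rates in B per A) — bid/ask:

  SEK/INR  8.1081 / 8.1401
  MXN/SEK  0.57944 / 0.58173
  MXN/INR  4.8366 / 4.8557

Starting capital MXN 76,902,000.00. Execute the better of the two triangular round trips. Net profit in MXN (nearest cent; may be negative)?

Net profit: MXN 1,644,457.89

Best loop MXN → INR → SEK → MXN:
MXN 76,902,000.00 × 4.8366 (sell MXN at bid) = INR 371,944,213.20
INR 371,944,213.20 ÷ 8.1401 (buy SEK at ask) = SEK 45,692,830.95
SEK 45,692,830.95 ÷ 0.58173 (buy MXN at ask) = MXN 78,546,457.89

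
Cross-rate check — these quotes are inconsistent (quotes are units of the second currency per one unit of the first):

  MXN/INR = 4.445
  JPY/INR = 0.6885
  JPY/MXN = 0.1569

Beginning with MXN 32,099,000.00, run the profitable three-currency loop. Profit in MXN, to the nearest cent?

Profit: MXN 415,888.35

Profitable loop is MXN → INR → JPY → MXN:
MXN 32,099,000.00 × 4.445 = INR 142,680,055.00
INR 142,680,055.00 ÷ 0.6885 = JPY 207,233,195
JPY 207,233,195 × 0.1569 = MXN 32,514,888.35
Profit = MXN 32,514,888.35 − MXN 32,099,000.00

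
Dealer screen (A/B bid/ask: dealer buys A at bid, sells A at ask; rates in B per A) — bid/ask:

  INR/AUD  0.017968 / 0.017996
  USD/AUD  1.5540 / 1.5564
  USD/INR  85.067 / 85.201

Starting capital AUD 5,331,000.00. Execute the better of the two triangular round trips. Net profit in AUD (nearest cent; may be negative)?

Net profit: AUD 72,050.42

Best loop AUD → INR → USD → AUD:
AUD 5,331,000.00 ÷ 0.017996 (buy INR at ask) = INR 296,232,496.11
INR 296,232,496.11 ÷ 85.201 (buy USD at ask) = USD 3,476,866.42
USD 3,476,866.42 × 1.5540 (sell USD at bid) = AUD 5,403,050.42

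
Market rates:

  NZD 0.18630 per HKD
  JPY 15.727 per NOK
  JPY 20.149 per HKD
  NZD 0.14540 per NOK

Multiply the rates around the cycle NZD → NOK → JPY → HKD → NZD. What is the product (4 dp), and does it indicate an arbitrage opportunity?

Around NZD → NOK → JPY → HKD → NZD: 1 ÷ 0.14540 × 15.727 ÷ 20.149 × 0.18630 = 1.000094
Product ≈ 1 (deviation 0.009%, within rounding noise).

1.0001 (no arbitrage)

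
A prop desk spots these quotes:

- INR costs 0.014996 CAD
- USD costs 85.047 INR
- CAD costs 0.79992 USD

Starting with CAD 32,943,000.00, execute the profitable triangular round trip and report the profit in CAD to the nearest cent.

Profitable loop is CAD → USD → INR → CAD:
CAD 32,943,000.00 × 0.79992 = USD 26,351,764.56
USD 26,351,764.56 × 85.047 = INR 2,241,138,520.53
INR 2,241,138,520.53 × 0.014996 = CAD 33,608,113.25
Profit = CAD 33,608,113.25 − CAD 32,943,000.00

Profit: CAD 665,113.25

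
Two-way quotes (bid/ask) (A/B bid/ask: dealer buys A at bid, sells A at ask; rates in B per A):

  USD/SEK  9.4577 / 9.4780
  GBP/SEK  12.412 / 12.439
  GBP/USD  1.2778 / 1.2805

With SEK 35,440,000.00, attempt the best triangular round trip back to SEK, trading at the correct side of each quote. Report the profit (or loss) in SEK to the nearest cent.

Net profit: SEK 804,256.31

Best loop SEK → USD → GBP → SEK:
SEK 35,440,000.00 ÷ 9.4780 (buy USD at ask) = USD 3,739,185.48
USD 3,739,185.48 ÷ 1.2805 (buy GBP at ask) = GBP 2,920,097.99
GBP 2,920,097.99 × 12.412 (sell GBP at bid) = SEK 36,244,256.31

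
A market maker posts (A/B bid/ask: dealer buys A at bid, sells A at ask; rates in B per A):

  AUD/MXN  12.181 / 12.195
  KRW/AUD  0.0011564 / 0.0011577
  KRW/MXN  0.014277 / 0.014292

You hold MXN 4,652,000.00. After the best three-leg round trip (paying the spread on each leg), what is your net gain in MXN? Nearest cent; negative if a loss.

Best loop MXN → AUD → KRW → MXN:
MXN 4,652,000.00 ÷ 12.195 (buy AUD at ask) = AUD 381,467.81
AUD 381,467.81 ÷ 0.0011577 (buy KRW at ask) = KRW 329,504,893
KRW 329,504,893 × 0.014277 (sell KRW at bid) = MXN 4,704,341.36

Net profit: MXN 52,341.36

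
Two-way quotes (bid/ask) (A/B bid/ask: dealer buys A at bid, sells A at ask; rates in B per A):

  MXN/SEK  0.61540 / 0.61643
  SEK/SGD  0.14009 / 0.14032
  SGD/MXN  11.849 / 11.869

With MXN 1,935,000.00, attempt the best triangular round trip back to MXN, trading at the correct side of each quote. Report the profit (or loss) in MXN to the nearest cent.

Best loop MXN → SEK → SGD → MXN:
MXN 1,935,000.00 × 0.61540 (sell MXN at bid) = SEK 1,190,799.00
SEK 1,190,799.00 × 0.14009 (sell SEK at bid) = SGD 166,819.03
SGD 166,819.03 × 11.849 (sell SGD at bid) = MXN 1,976,638.71

Net profit: MXN 41,638.71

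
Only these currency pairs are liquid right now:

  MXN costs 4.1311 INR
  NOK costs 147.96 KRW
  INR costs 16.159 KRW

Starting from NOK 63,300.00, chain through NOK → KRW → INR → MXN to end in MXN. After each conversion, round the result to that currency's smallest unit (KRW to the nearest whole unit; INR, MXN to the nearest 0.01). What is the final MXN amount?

NOK 63,300.00 × 147.96 = KRW 9,365,868
KRW 9,365,868 ÷ 16.159 = INR 579,606.91
INR 579,606.91 ÷ 4.1311 = MXN 140,303.29

MXN 140,303.29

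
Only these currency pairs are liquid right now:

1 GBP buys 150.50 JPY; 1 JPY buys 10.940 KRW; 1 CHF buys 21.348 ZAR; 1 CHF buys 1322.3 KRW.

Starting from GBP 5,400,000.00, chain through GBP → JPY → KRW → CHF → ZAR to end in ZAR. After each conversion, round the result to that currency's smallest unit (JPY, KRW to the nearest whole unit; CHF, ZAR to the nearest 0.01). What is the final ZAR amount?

ZAR 143,540,606.77

GBP 5,400,000.00 × 150.50 = JPY 812,700,000
JPY 812,700,000 × 10.940 = KRW 8,890,938,000
KRW 8,890,938,000 ÷ 1322.3 = CHF 6,723,843.30
CHF 6,723,843.30 × 21.348 = ZAR 143,540,606.77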